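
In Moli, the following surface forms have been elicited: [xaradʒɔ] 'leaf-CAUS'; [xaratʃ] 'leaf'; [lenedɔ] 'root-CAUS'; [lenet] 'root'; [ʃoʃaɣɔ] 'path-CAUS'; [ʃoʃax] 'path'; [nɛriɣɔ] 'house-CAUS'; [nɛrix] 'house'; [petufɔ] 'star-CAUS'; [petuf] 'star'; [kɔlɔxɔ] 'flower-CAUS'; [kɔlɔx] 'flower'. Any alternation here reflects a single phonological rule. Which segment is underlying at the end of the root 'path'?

/ɣ/

The root 'path' surfaces as [ʃoʃaɣɔ] and [ʃoʃax], with a stem-final [ɣ] ~ [x] alternation.
But 'flower' keeps [x] in both environments ([kɔlɔxɔ], [kɔlɔx]), so there is no rule changing /x/ to [ɣ] before the CAUS suffix.
The underlying segment must be /ɣ/; voiced obstruents become voiceless word-finally, yielding [x] there.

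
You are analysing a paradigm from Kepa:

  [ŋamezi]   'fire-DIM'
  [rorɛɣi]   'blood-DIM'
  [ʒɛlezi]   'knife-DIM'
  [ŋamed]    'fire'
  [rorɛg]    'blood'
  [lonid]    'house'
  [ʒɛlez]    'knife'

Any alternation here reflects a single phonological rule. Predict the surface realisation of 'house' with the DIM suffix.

[lonizi]

The stem for 'fire' ends in [z] in [ŋamezi] but [d] in [ŋamed].
The stem 'knife' ([ʒɛlezi], [ʒɛlez]) shows [z] unchanged in both environments, so [z] cannot be basic with [d] derived in isolation.
The alternation reflects intervocalic spirantization: voiced stops become fricatives between vowels. /d/ is underlying.
From [lonid] the stem 'house' is /lonid/; between vowels this yields [lonizi].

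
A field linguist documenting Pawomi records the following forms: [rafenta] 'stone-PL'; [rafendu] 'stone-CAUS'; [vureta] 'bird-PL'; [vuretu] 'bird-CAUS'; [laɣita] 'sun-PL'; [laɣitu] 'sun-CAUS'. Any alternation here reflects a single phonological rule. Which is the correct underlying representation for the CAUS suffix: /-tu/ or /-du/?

/-du/

The CAUS morpheme has two allomorphs, [-du] and [-tu].
By contrast the PL suffix keeps its initial [t] throughout — that segment must be underlying.
The CAUS suffix is therefore /-du/ underlyingly, with post-vocalic devoicing: voiced stops become voiceless after a vowel.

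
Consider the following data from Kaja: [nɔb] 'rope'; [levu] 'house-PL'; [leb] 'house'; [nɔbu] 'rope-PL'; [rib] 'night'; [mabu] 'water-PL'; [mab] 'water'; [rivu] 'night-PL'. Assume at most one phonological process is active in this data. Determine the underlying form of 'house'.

/lev/

The root 'house' surfaces as [leb] and [levu], with a stem-final [b] ~ [v] alternation.
Compare 'rope', with invariant [b] in [nɔb] and [nɔbu]: an analysis with underlying /b/ and a rule producing [v] before the PL suffix would wrongly predict alternation here too.
The alternation reflects word-final hardening: voiced fricatives become stops word-finally. /v/ is underlying.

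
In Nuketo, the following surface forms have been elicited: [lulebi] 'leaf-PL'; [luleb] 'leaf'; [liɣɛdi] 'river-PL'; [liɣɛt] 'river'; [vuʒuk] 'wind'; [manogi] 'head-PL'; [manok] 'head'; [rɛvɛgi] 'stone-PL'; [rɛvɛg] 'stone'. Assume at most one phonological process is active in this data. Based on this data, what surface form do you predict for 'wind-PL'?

In [manogi] and [manok] the final segment of 'head' alternates: [g] ~ [k].
Compare 'stone', with invariant [g] in [rɛvɛgi] and [rɛvɛg]: an analysis with underlying /g/ and a rule producing [k] in isolation would wrongly predict alternation here too.
So /k/ is underlying, and a rule of intervocalic voicing — voiceless stops become voiced between vowels — gives [g].
The one attested form of 'wind', [vuʒuk], shows underlying /vuʒuk/. Applying the same rule between vowels gives [vuʒugi].

[vuʒugi]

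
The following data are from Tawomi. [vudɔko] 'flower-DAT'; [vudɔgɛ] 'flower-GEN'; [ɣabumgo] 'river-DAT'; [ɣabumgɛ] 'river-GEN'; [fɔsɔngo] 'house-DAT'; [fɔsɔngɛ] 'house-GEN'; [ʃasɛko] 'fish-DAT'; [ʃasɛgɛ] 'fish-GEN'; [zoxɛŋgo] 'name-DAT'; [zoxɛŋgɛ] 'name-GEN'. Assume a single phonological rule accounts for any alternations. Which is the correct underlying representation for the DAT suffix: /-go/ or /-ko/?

/-ko/

The DAT morpheme has two allomorphs, [-go] and [-ko].
By contrast the GEN suffix keeps its initial [g] throughout — that segment must be underlying.
So the underlying form is /-ko/, and voiceless stops become voiced after a nasal.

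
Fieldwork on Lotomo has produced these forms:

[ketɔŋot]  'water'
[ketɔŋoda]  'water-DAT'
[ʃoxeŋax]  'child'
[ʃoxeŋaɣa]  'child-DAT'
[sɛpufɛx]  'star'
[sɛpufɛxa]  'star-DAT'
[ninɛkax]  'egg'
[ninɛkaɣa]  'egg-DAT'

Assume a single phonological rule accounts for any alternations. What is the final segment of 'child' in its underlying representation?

In [ʃoxeŋax] and [ʃoxeŋaɣa] the final segment of 'child' alternates: [x] ~ [ɣ].
But 'star' keeps [x] in both environments ([sɛpufɛx], [sɛpufɛxa]), so there is no rule changing /x/ to [ɣ] before the DAT suffix.
So /ɣ/ is underlying, and a rule of word-final obstruent devoicing — voiced obstruents become voiceless word-finally — gives [x].

/ɣ/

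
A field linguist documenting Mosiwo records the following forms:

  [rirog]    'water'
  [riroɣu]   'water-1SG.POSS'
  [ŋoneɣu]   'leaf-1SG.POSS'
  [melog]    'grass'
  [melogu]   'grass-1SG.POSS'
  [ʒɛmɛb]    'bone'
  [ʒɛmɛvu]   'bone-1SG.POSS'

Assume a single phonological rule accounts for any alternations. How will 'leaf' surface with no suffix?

[ŋoneg]

'water' shows [g] ~ [ɣ] at the end of the stem ([rirog] vs [riroɣu]).
But 'grass' keeps [g] in both environments ([melog], [melogu]), so there is no rule changing /g/ to [ɣ] before the 1SG.POSS suffix.
So /ɣ/ is underlying, and a rule of word-final hardening — voiced fricatives become stops word-finally — gives [g].
The one attested form of 'leaf', [ŋoneɣu], shows underlying /ŋoneɣ/. Applying the same rule word-finally gives [ŋoneg].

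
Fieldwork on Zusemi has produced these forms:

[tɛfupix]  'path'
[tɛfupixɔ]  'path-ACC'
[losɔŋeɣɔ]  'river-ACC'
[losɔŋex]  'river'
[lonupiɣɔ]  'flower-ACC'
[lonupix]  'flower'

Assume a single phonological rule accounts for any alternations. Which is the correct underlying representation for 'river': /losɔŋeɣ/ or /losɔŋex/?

/losɔŋeɣ/

The stem for 'river' ends in [x] in [losɔŋex] but [ɣ] in [losɔŋeɣɔ].
But 'path' keeps [x] in both environments ([tɛfupix], [tɛfupixɔ]), so there is no rule changing /x/ to [ɣ] before the ACC suffix.
So /ɣ/ is underlying, and a rule of word-final obstruent devoicing — voiced obstruents become voiceless word-finally — gives [x].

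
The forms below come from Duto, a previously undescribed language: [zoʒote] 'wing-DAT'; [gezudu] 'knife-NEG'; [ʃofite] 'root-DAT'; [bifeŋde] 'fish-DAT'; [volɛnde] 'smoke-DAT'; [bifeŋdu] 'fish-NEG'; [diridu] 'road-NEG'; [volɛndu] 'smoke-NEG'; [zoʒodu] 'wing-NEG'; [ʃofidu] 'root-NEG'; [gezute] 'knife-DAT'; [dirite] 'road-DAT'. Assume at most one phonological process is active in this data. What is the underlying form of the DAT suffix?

/-te/

The DAT morpheme has two allomorphs, [-de] and [-te].
By contrast the NEG suffix keeps its initial [d] throughout — that segment must be underlying.
So the underlying form is /-te/, and voiceless stops become voiced after a nasal.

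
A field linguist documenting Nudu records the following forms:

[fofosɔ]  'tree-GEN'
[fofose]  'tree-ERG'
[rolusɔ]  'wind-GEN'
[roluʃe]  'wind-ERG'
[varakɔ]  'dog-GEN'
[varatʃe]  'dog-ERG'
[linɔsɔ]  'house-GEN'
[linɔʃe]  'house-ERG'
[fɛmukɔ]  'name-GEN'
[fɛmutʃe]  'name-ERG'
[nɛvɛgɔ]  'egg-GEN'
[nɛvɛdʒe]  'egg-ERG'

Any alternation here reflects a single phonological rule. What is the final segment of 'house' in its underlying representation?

/ʃ/

In [linɔsɔ] and [linɔʃe] the final segment of 'house' alternates: [s] ~ [ʃ].
If /s/ were underlying and a rule turned it into [ʃ] before the ERG suffix, 'tree' would also alternate; but it has [s] in both [fofosɔ] and [fofose].
The underlying segment must be /ʃ/; palato-alveolar /tʃ/, /dʒ/ and /ʃ/ become [k], [g] and [s] when no front vowel follows, yielding [s] there.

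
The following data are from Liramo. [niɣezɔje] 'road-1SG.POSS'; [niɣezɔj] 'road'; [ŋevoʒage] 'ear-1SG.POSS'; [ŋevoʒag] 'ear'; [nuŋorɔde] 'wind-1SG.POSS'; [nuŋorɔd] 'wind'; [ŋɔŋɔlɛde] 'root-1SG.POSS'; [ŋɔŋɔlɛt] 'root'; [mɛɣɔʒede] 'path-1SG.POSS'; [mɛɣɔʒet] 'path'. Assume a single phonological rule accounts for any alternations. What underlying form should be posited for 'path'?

In [mɛɣɔʒede] and [mɛɣɔʒet] the final segment of 'path' alternates: [d] ~ [t].
If /d/ were underlying and a rule turned it into [t] in isolation, 'wind' would also alternate; but it has [d] in both [nuŋorɔde] and [nuŋorɔd].
So /t/ is underlying, and a rule of intervocalic voicing — voiceless stops become voiced between vowels — gives [d].

/mɛɣɔʒet/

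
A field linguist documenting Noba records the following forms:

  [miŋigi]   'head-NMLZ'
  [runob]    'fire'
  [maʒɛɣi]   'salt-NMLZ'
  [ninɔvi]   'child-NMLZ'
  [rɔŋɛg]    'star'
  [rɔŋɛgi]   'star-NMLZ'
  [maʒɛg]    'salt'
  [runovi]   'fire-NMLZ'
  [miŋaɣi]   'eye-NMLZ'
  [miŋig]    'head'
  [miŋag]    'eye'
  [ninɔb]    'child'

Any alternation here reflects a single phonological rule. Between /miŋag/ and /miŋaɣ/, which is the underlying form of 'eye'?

/miŋaɣ/

The root 'eye' surfaces as [miŋag] and [miŋaɣi], with a stem-final [g] ~ [ɣ] alternation.
If /g/ were underlying and a rule turned it into [ɣ] before the NMLZ suffix, 'head' would also alternate; but it has [g] in both [miŋig] and [miŋigi].
So /ɣ/ is underlying, and a rule of word-final hardening — voiced fricatives become stops word-finally — gives [g].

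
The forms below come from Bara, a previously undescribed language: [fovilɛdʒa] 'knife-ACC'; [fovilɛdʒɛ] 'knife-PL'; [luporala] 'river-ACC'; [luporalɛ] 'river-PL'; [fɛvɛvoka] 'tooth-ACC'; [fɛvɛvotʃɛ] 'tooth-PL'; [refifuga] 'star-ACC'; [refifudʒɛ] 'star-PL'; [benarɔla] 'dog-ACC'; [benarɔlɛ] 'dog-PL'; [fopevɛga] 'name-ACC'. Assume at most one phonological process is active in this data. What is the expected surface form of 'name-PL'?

In [refifuga] and [refifudʒɛ] the final segment of 'star' alternates: [g] ~ [dʒ].
But 'knife' keeps [dʒ] in both environments ([fovilɛdʒa], [fovilɛdʒɛ]), so there is no rule changing /dʒ/ to [g] before the ACC suffix.
The alternation reflects palatalization before a front vowel: /k/ and /g/ become palato-alveolar [tʃ] and [dʒ] before a front vowel. /g/ is underlying.
From [fopevɛga] the stem 'name' is /fopevɛg/; before a front vowel this yields [fopevɛdʒɛ].

[fopevɛdʒɛ]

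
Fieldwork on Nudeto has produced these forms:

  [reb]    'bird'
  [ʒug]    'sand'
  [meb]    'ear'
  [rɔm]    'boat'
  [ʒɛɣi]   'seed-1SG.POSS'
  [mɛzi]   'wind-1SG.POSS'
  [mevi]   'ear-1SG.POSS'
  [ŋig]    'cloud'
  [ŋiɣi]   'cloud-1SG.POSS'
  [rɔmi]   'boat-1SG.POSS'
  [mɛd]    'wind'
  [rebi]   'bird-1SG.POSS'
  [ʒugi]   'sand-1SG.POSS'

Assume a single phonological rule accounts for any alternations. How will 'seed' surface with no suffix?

The stem for 'cloud' ends in [g] in [ŋig] but [ɣ] in [ŋiɣi].
But 'sand' keeps [g] in both environments ([ʒug], [ʒugi]), so there is no rule changing /g/ to [ɣ] before the 1SG.POSS suffix.
Therefore /ɣ/ is basic and [g] is derived by word-final hardening (voiced fricatives become stops word-finally).
From [ʒɛɣi] the stem 'seed' is /ʒɛɣ/; word-finally this yields [ʒɛg].

[ʒɛg]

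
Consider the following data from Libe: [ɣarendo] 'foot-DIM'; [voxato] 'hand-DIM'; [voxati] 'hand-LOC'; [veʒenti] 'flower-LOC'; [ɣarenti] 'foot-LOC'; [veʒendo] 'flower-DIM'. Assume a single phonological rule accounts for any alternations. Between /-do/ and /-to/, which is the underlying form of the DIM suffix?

The DIM morpheme has two allomorphs, [-do] and [-to].
The LOC suffix, which begins with [t], is invariant after every stem; so [t] is not altered by any rule here.
So the underlying form is /-do/, and voiced stops become voiceless after a vowel.

/-do/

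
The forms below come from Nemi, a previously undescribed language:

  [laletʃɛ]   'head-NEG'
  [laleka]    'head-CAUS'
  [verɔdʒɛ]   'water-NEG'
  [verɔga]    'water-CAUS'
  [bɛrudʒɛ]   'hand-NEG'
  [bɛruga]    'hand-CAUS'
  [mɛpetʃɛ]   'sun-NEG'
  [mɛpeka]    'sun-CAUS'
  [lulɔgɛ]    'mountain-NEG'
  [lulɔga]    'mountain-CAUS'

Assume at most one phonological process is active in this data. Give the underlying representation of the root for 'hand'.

The root 'hand' surfaces as [bɛrudʒɛ] and [bɛruga], with a stem-final [dʒ] ~ [g] alternation.
If /g/ were underlying and a rule turned it into [dʒ] before the NEG suffix, 'mountain' would also alternate; but it has [g] in both [lulɔgɛ] and [lulɔga].
Therefore /dʒ/ is basic and [g] is derived by depalatalization (palato-alveolar /tʃ/ and /dʒ/ become [k] and [g] when no front vowel follows).
Hence 'hand' is /bɛrudʒ/ underlyingly.

/bɛrudʒ/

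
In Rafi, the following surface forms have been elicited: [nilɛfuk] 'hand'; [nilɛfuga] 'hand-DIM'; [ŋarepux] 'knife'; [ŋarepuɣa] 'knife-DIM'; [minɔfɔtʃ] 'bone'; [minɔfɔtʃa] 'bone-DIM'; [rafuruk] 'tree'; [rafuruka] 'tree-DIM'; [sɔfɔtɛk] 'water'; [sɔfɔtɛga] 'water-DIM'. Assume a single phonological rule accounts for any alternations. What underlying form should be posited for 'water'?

/sɔfɔtɛg/

The stem for 'water' ends in [k] in [sɔfɔtɛk] but [g] in [sɔfɔtɛga].
Compare 'tree', with invariant [k] in [rafuruk] and [rafuruka]: an analysis with underlying /k/ and a rule producing [g] before the DIM suffix would wrongly predict alternation here too.
Therefore /g/ is basic and [k] is derived by word-final obstruent devoicing (voiced obstruents become voiceless word-finally).
Hence 'water' is /sɔfɔtɛg/ underlyingly.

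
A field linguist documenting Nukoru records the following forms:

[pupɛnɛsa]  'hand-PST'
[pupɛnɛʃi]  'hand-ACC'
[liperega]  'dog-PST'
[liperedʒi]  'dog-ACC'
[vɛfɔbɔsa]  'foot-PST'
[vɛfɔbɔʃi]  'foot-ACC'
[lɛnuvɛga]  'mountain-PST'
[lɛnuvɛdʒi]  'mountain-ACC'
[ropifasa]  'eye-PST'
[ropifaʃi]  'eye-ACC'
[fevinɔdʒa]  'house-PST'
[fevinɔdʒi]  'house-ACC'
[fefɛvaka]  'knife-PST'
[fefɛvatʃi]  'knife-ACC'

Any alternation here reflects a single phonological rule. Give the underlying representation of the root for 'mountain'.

'mountain' shows [g] ~ [dʒ] at the end of the stem ([lɛnuvɛga] vs [lɛnuvɛdʒi]).
Compare 'house', with invariant [dʒ] in [fevinɔdʒa] and [fevinɔdʒi]: an analysis with underlying /dʒ/ and a rule producing [g] before the PST suffix would wrongly predict alternation here too.
The alternation reflects palatalization before a front vowel: /k/, /g/ and /s/ become palato-alveolar [tʃ], [dʒ] and [ʃ] before a front vowel. /g/ is underlying.
So 'mountain' = /lɛnuvɛg/.

/lɛnuvɛg/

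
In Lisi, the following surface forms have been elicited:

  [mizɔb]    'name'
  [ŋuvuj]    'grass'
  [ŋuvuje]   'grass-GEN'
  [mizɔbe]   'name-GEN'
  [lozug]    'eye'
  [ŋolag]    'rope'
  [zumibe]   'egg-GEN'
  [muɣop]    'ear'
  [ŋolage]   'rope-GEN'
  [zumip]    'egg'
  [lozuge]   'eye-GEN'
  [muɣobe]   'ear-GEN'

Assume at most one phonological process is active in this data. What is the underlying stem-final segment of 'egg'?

/p/

The root 'egg' surfaces as [zumip] and [zumibe], with a stem-final [p] ~ [b] alternation.
The stem 'name' ([mizɔb], [mizɔbe]) shows [b] unchanged in both environments, so [b] cannot be basic with [p] derived in isolation.
Therefore /p/ is basic and [b] is derived by intervocalic voicing (voiceless stops become voiced between vowels).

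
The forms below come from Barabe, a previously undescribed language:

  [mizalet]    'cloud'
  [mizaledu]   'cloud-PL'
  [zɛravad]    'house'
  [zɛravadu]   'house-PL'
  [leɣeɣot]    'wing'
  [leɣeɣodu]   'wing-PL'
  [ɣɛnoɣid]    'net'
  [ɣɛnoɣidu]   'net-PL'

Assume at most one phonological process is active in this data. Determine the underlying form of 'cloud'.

/mizalet/

'cloud' shows [t] ~ [d] at the end of the stem ([mizalet] vs [mizaledu]).
Compare 'net', with invariant [d] in [ɣɛnoɣid] and [ɣɛnoɣidu]: an analysis with underlying /d/ and a rule producing [t] in isolation would wrongly predict alternation here too.
The underlying segment must be /t/; voiceless stops become voiced between vowels, yielding [d] there.
So 'cloud' = /mizalet/.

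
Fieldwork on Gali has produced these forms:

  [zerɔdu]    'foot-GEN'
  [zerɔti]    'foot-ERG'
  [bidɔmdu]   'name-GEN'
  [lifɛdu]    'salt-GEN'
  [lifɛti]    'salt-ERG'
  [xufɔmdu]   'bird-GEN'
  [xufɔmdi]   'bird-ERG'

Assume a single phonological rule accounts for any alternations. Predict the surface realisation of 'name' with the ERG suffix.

[bidɔmdi]

The ERG suffix surfaces as [-di] and [-ti], depending on the final segment of the stem.
By contrast the GEN suffix keeps its initial [d] throughout — that segment must be underlying.
The ERG suffix is therefore /-ti/ underlyingly, with post-nasal voicing: voiceless stops become voiced after a nasal.
After 'name', which ends in a nasal, the suffix surfaces as [-di], giving [bidɔmdi].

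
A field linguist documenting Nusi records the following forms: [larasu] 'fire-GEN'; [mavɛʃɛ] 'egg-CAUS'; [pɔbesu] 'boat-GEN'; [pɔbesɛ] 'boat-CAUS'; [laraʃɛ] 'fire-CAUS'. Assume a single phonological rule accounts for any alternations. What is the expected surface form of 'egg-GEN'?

[mavɛsu]

In [larasu] and [laraʃɛ] the final segment of 'fire' alternates: [s] ~ [ʃ].
The stem 'boat' ([pɔbesu], [pɔbesɛ]) shows [s] unchanged in both environments, so [s] cannot be basic with [ʃ] derived before the CAUS suffix.
The underlying segment must be /ʃ/; palato-alveolar /ʃ/ becomes [s] when no front vowel follows, yielding [s] there.
From [mavɛʃɛ] the stem 'egg' is /mavɛʃ/; when no front vowel follows this yields [mavɛsu].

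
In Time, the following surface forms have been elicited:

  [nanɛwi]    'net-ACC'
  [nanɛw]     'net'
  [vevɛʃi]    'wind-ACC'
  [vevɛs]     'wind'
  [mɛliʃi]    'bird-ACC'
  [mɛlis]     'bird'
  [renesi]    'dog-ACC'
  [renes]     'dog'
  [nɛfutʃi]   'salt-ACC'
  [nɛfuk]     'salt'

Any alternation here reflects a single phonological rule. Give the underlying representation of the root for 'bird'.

/mɛliʃ/

'bird' shows [ʃ] ~ [s] at the end of the stem ([mɛliʃi] vs [mɛlis]).
But 'dog' keeps [s] in both environments ([renesi], [renes]), so there is no rule changing /s/ to [ʃ] before the ACC suffix.
The alternation reflects depalatalization: palato-alveolar /tʃ/ and /ʃ/ become [k] and [s] when no front vowel follows. /ʃ/ is underlying.
Hence 'bird' is /mɛliʃ/ underlyingly.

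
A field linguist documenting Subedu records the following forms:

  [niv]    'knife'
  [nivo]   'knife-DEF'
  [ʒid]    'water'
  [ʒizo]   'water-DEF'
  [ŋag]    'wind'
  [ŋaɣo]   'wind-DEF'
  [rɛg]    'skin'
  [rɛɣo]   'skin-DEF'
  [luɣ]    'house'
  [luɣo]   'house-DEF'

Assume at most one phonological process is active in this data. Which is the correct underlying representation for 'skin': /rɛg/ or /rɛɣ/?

/rɛg/

The stem for 'skin' ends in [g] in [rɛg] but [ɣ] in [rɛɣo].
Compare 'house', with invariant [ɣ] in [luɣ] and [luɣo]: an analysis with underlying /ɣ/ and a rule producing [g] in isolation would wrongly predict alternation here too.
The underlying segment must be /g/; voiced stops become fricatives between vowels, yielding [ɣ] there.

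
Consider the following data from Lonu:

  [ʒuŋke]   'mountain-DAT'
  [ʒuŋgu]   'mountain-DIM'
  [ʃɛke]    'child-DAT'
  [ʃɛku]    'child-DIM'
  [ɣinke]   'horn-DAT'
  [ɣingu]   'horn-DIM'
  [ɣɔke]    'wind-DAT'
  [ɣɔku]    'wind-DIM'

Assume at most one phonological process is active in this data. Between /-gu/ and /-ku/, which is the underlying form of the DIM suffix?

The DIM suffix surfaces as [-gu] and [-ku], depending on the final segment of the stem.
The DAT suffix, which begins with [k], is invariant after every stem; so [k] is not altered by any rule here.
So the underlying form is /-gu/, and voiced stops become voiceless after a vowel.

/-gu/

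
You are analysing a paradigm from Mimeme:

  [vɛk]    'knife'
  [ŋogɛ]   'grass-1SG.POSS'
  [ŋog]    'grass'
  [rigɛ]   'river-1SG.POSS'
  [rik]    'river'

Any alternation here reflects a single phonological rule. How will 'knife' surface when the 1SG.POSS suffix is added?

The stem for 'river' ends in [g] in [rigɛ] but [k] in [rik].
If /g/ were underlying and a rule turned it into [k] in isolation, 'grass' would also alternate; but it has [g] in both [ŋogɛ] and [ŋog].
The underlying segment must be /k/; voiceless stops become voiced between vowels, yielding [g] there.
From [vɛk] the stem 'knife' is /vɛk/; between vowels this yields [vɛgɛ].

[vɛgɛ]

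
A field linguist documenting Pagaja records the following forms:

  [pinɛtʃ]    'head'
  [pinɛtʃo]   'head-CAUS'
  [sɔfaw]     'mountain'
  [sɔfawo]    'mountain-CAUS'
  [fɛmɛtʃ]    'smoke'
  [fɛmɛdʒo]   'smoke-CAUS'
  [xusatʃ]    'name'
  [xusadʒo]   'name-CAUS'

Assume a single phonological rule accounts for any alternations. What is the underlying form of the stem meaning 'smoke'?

The root 'smoke' surfaces as [fɛmɛtʃ] and [fɛmɛdʒo], with a stem-final [tʃ] ~ [dʒ] alternation.
If /tʃ/ were underlying and a rule turned it into [dʒ] before the CAUS suffix, 'head' would also alternate; but it has [tʃ] in both [pinɛtʃ] and [pinɛtʃo].
The underlying segment must be /dʒ/; voiced obstruents become voiceless word-finally, yielding [tʃ] there.

/fɛmɛdʒ/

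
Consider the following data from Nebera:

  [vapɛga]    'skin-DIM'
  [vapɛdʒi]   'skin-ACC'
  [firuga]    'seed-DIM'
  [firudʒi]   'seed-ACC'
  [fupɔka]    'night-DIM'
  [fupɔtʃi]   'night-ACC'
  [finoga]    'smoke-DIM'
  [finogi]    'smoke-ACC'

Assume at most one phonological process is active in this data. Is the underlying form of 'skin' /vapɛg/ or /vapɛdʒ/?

/vapɛdʒ/

The stem for 'skin' ends in [g] in [vapɛga] but [dʒ] in [vapɛdʒi].
But 'smoke' keeps [g] in both environments ([finoga], [finogi]), so there is no rule changing /g/ to [dʒ] before the ACC suffix.
So /dʒ/ is underlying, and a rule of depalatalization — palato-alveolar /tʃ/ and /dʒ/ become [k] and [g] when no front vowel follows — gives [g].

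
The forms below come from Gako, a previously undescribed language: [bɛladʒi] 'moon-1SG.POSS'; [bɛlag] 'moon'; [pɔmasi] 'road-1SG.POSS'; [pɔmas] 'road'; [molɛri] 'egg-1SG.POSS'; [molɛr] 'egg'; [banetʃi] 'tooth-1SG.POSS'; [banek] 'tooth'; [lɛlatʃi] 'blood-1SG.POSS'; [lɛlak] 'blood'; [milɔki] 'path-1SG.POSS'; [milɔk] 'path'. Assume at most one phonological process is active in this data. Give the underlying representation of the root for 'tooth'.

/banetʃ/

'tooth' shows [tʃ] ~ [k] at the end of the stem ([banetʃi] vs [banek]).
Compare 'path', with invariant [k] in [milɔki] and [milɔk]: an analysis with underlying /k/ and a rule producing [tʃ] before the 1SG.POSS suffix would wrongly predict alternation here too.
The underlying segment must be /tʃ/; palato-alveolar /tʃ/ and /dʒ/ become [k] and [g] when no front vowel follows, yielding [k] there.
Hence 'tooth' is /banetʃ/ underlyingly.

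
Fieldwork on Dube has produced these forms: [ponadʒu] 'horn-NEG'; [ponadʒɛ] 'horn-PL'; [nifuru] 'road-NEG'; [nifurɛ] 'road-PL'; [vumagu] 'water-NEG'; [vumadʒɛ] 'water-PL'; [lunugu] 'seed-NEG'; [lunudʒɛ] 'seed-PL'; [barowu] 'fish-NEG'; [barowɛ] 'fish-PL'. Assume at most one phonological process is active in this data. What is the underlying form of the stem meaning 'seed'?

The stem for 'seed' ends in [g] in [lunugu] but [dʒ] in [lunudʒɛ].
If /dʒ/ were underlying and a rule turned it into [g] before the NEG suffix, 'horn' would also alternate; but it has [dʒ] in both [ponadʒu] and [ponadʒɛ].
The alternation reflects palatalization before a front vowel: /g/ becomes palato-alveolar [dʒ] before a front vowel. /g/ is underlying.
So 'seed' = /lunug/.

/lunug/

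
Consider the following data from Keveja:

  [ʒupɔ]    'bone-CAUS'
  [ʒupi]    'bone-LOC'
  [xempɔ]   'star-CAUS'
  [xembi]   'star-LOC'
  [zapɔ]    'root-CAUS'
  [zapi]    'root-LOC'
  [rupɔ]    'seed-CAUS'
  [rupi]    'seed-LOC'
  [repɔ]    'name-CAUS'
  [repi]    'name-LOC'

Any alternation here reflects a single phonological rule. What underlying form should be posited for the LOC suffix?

/-bi/

The LOC suffix surfaces as [-bi] and [-pi], depending on the final segment of the stem.
The CAUS suffix, which begins with [p], is invariant after every stem; so [p] is not altered by any rule here.
The LOC suffix is therefore /-bi/ underlyingly, with post-vocalic devoicing: voiced stops become voiceless after a vowel.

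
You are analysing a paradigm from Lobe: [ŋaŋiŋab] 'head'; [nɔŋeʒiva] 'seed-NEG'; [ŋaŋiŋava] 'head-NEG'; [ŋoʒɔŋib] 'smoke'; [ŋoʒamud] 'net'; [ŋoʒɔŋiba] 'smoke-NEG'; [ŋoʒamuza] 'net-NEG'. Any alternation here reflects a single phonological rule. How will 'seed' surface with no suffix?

The root 'head' surfaces as [ŋaŋiŋava] and [ŋaŋiŋab], with a stem-final [v] ~ [b] alternation.
Compare 'smoke', with invariant [b] in [ŋoʒɔŋiba] and [ŋoʒɔŋib]: an analysis with underlying /b/ and a rule producing [v] before the NEG suffix would wrongly predict alternation here too.
The alternation reflects word-final hardening: voiced fricatives become stops word-finally. /v/ is underlying.
The one attested form of 'seed', [nɔŋeʒiva], shows underlying /nɔŋeʒiv/. Applying the same rule word-finally gives [nɔŋeʒib].

[nɔŋeʒib]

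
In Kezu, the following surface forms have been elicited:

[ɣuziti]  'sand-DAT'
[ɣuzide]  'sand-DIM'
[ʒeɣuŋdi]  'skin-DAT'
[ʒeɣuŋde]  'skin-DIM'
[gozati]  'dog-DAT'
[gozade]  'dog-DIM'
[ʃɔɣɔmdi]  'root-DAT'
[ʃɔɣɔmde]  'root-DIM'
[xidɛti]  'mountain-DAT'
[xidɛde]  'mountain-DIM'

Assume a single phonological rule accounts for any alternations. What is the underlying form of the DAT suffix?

The DAT morpheme has two allomorphs, [-di] and [-ti].
By contrast the DIM suffix keeps its initial [d] throughout — that segment must be underlying.
The DAT suffix is therefore /-ti/ underlyingly, with post-nasal voicing: voiceless stops become voiced after a nasal.

/-ti/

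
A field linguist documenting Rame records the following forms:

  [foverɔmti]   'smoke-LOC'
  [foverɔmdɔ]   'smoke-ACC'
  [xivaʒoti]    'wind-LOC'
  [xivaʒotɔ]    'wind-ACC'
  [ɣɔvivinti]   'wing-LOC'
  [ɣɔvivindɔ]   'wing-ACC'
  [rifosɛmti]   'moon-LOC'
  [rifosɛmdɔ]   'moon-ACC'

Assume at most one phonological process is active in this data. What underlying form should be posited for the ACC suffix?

/-dɔ/

The ACC suffix surfaces as [-dɔ] and [-tɔ], depending on the final segment of the stem.
By contrast the LOC suffix keeps its initial [t] throughout — that segment must be underlying.
The ACC suffix is therefore /-dɔ/ underlyingly, with post-vocalic devoicing: voiced stops become voiceless after a vowel.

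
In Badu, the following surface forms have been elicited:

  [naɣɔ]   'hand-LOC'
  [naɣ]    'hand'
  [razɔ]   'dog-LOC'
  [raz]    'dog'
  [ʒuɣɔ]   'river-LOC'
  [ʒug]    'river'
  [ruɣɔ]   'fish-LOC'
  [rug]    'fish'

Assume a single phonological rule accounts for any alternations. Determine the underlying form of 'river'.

/ʒug/

In [ʒuɣɔ] and [ʒug] the final segment of 'river' alternates: [ɣ] ~ [g].
The stem 'hand' ([naɣɔ], [naɣ]) shows [ɣ] unchanged in both environments, so [ɣ] cannot be basic with [g] derived in isolation.
The alternation reflects intervocalic spirantization: voiced stops become fricatives between vowels. /g/ is underlying.
The underlying form of 'river' is therefore /ʒug/.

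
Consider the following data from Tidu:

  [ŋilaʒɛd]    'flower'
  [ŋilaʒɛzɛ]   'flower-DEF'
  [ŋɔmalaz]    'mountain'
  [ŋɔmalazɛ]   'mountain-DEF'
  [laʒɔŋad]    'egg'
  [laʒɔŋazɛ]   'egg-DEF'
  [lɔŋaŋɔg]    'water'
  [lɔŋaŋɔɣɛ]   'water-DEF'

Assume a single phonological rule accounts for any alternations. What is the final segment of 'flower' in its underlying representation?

/d/

In [ŋilaʒɛd] and [ŋilaʒɛzɛ] the final segment of 'flower' alternates: [d] ~ [z].
If /z/ were underlying and a rule turned it into [d] in isolation, 'mountain' would also alternate; but it has [z] in both [ŋɔmalaz] and [ŋɔmalazɛ].
So /d/ is underlying, and a rule of intervocalic spirantization — voiced stops become fricatives between vowels — gives [z].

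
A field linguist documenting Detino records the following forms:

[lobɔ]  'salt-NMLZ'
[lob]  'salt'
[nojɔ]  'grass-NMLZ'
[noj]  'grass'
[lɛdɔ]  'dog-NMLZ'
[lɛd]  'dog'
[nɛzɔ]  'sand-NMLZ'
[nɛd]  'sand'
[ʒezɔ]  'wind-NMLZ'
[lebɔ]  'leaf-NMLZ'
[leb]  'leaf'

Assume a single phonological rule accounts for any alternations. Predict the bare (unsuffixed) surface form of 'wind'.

[ʒed]

In [nɛzɔ] and [nɛd] the final segment of 'sand' alternates: [z] ~ [d].
If /d/ were underlying and a rule turned it into [z] before the NMLZ suffix, 'dog' would also alternate; but it has [d] in both [lɛdɔ] and [lɛd].
Therefore /z/ is basic and [d] is derived by word-final hardening (voiced fricatives become stops word-finally).
From [ʒezɔ] the stem 'wind' is /ʒez/; word-finally this yields [ʒed].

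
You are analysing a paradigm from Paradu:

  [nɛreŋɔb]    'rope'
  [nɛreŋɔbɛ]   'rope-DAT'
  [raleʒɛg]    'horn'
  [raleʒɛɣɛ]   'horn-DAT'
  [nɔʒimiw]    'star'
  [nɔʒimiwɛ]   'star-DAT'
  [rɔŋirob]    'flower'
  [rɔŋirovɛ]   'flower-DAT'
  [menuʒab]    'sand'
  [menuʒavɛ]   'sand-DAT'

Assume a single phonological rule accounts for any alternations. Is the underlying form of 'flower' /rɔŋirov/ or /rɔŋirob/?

The root 'flower' surfaces as [rɔŋirob] and [rɔŋirovɛ], with a stem-final [b] ~ [v] alternation.
Compare 'rope', with invariant [b] in [nɛreŋɔb] and [nɛreŋɔbɛ]: an analysis with underlying /b/ and a rule producing [v] before the DAT suffix would wrongly predict alternation here too.
The underlying segment must be /v/; voiced fricatives become stops word-finally, yielding [b] there.

/rɔŋirov/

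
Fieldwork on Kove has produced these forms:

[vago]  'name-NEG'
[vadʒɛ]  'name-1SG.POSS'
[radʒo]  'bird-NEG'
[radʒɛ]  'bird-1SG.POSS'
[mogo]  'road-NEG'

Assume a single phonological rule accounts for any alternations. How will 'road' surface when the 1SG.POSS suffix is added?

'name' shows [g] ~ [dʒ] at the end of the stem ([vago] vs [vadʒɛ]).
But 'bird' keeps [dʒ] in both environments ([radʒo], [radʒɛ]), so there is no rule changing /dʒ/ to [g] before the NEG suffix.
The underlying segment must be /g/; /g/ becomes palato-alveolar [dʒ] before a front vowel, yielding [dʒ] there.
From [mogo] the stem 'road' is /mog/; before a front vowel this yields [modʒɛ].

[modʒɛ]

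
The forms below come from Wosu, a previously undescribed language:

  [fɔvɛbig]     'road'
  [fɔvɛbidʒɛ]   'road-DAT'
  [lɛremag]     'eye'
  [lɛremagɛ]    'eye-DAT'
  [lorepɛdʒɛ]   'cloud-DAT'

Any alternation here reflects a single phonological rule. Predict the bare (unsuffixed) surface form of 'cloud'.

[lorepɛg]

The stem for 'road' ends in [g] in [fɔvɛbig] but [dʒ] in [fɔvɛbidʒɛ].
But 'eye' keeps [g] in both environments ([lɛremag], [lɛremagɛ]), so there is no rule changing /g/ to [dʒ] before the DAT suffix.
So /dʒ/ is underlying, and a rule of depalatalization — palato-alveolar /dʒ/ becomes [g] when no front vowel follows — gives [g].
From [lorepɛdʒɛ] the stem 'cloud' is /lorepɛdʒ/; when no front vowel follows this yields [lorepɛg].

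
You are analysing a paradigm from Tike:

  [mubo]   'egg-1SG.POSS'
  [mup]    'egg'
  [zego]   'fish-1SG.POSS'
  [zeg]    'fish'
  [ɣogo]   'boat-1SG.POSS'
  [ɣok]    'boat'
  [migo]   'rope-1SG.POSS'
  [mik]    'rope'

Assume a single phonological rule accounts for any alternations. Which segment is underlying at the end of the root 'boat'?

/k/

The root 'boat' surfaces as [ɣogo] and [ɣok], with a stem-final [g] ~ [k] alternation.
If /g/ were underlying and a rule turned it into [k] in isolation, 'fish' would also alternate; but it has [g] in both [zego] and [zeg].
The alternation reflects intervocalic voicing: voiceless stops become voiced between vowels. /k/ is underlying.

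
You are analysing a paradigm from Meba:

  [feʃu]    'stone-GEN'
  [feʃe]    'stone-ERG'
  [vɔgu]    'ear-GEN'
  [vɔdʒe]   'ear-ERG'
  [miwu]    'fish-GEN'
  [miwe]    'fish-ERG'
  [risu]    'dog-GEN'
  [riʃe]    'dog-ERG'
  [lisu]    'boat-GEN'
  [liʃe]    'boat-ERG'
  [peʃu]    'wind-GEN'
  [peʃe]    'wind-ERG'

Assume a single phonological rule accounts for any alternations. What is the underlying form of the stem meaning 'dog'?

'dog' shows [s] ~ [ʃ] at the end of the stem ([risu] vs [riʃe]).
Compare 'stone', with invariant [ʃ] in [feʃu] and [feʃe]: an analysis with underlying /ʃ/ and a rule producing [s] before the GEN suffix would wrongly predict alternation here too.
The underlying segment must be /s/; /g/ and /s/ become palato-alveolar [dʒ] and [ʃ] before a front vowel, yielding [ʃ] there.
So 'dog' = /ris/.

/ris/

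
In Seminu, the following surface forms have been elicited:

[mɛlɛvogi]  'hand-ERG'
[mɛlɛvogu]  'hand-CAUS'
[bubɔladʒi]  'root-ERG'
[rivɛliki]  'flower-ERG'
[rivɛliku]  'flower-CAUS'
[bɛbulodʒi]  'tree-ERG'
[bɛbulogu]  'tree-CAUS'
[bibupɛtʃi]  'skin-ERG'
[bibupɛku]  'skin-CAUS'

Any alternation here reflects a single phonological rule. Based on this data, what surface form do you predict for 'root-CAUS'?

[bubɔlagu]

The root 'tree' surfaces as [bɛbulodʒi] and [bɛbulogu], with a stem-final [dʒ] ~ [g] alternation.
The stem 'hand' ([mɛlɛvogi], [mɛlɛvogu]) shows [g] unchanged in both environments, so [g] cannot be basic with [dʒ] derived before the ERG suffix.
The alternation reflects depalatalization: palato-alveolar /tʃ/ and /dʒ/ become [k] and [g] when no front vowel follows. /dʒ/ is underlying.
From [bubɔladʒi] the stem 'root' is /bubɔladʒ/; when no front vowel follows this yields [bubɔlagu].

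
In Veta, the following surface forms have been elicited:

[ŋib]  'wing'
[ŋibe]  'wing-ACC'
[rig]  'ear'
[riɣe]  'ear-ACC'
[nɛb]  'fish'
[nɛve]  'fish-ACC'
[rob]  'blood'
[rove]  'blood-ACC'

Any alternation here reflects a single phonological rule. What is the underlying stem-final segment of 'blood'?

The stem for 'blood' ends in [b] in [rob] but [v] in [rove].
Compare 'wing', with invariant [b] in [ŋib] and [ŋibe]: an analysis with underlying /b/ and a rule producing [v] before the ACC suffix would wrongly predict alternation here too.
Therefore /v/ is basic and [b] is derived by word-final hardening (voiced fricatives become stops word-finally).

/v/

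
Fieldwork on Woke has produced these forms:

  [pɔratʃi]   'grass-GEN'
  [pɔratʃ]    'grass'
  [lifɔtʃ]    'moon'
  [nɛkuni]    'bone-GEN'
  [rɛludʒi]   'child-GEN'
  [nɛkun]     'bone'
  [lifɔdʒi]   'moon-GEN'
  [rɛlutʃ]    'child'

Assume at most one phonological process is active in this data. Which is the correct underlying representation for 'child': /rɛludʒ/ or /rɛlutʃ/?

/rɛludʒ/

The root 'child' surfaces as [rɛlutʃ] and [rɛludʒi], with a stem-final [tʃ] ~ [dʒ] alternation.
But 'grass' keeps [tʃ] in both environments ([pɔratʃ], [pɔratʃi]), so there is no rule changing /tʃ/ to [dʒ] before the GEN suffix.
Therefore /dʒ/ is basic and [tʃ] is derived by word-final obstruent devoicing (voiced obstruents become voiceless word-finally).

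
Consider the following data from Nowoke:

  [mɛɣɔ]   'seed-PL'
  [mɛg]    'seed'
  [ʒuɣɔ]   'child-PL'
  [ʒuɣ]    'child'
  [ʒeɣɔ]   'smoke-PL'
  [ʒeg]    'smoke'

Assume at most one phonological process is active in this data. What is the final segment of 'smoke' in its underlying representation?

The root 'smoke' surfaces as [ʒeɣɔ] and [ʒeg], with a stem-final [ɣ] ~ [g] alternation.
The stem 'child' ([ʒuɣɔ], [ʒuɣ]) shows [ɣ] unchanged in both environments, so [ɣ] cannot be basic with [g] derived in isolation.
So /g/ is underlying, and a rule of intervocalic spirantization — voiced stops become fricatives between vowels — gives [ɣ].

/g/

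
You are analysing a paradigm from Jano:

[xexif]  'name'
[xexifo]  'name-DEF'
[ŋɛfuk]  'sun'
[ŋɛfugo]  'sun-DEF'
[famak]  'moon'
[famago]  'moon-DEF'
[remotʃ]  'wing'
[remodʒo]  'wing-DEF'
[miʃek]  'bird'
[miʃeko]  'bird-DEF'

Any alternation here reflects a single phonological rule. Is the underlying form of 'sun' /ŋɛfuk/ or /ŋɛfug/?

'sun' shows [k] ~ [g] at the end of the stem ([ŋɛfuk] vs [ŋɛfugo]).
Compare 'bird', with invariant [k] in [miʃek] and [miʃeko]: an analysis with underlying /k/ and a rule producing [g] before the DEF suffix would wrongly predict alternation here too.
The alternation reflects word-final obstruent devoicing: voiced obstruents become voiceless word-finally. /g/ is underlying.

/ŋɛfug/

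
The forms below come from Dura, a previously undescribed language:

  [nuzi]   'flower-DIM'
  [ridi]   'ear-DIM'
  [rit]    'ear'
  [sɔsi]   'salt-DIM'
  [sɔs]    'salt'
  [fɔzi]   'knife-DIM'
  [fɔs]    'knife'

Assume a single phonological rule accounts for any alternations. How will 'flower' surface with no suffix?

[nus]

The root 'knife' surfaces as [fɔzi] and [fɔs], with a stem-final [z] ~ [s] alternation.
The stem 'salt' ([sɔsi], [sɔs]) shows [s] unchanged in both environments, so [s] cannot be basic with [z] derived before the DIM suffix.
So /z/ is underlying, and a rule of word-final obstruent devoicing — voiced obstruents become voiceless word-finally — gives [s].
From [nuzi] the stem 'flower' is /nuz/; word-finally this yields [nus].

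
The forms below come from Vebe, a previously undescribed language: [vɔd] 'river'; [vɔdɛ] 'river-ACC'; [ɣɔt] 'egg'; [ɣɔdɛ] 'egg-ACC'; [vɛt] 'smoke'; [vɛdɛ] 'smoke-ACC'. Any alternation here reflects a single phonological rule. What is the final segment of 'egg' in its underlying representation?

/t/

The root 'egg' surfaces as [ɣɔt] and [ɣɔdɛ], with a stem-final [t] ~ [d] alternation.
The stem 'river' ([vɔd], [vɔdɛ]) shows [d] unchanged in both environments, so [d] cannot be basic with [t] derived in isolation.
So /t/ is underlying, and a rule of intervocalic voicing — voiceless stops become voiced between vowels — gives [d].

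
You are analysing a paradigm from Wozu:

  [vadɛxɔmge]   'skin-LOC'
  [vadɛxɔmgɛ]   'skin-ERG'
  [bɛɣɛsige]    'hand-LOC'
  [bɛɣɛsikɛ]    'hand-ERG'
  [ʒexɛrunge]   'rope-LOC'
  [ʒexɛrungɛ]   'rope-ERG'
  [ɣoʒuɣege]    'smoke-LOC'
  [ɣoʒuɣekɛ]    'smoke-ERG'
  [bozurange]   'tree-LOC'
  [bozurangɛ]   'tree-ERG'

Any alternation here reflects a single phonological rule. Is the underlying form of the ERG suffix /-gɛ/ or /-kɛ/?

The ERG morpheme has two allomorphs, [-gɛ] and [-kɛ].
By contrast the LOC suffix keeps its initial [g] throughout — that segment must be underlying.
So the underlying form is /-kɛ/, and voiceless stops become voiced after a nasal.

/-kɛ/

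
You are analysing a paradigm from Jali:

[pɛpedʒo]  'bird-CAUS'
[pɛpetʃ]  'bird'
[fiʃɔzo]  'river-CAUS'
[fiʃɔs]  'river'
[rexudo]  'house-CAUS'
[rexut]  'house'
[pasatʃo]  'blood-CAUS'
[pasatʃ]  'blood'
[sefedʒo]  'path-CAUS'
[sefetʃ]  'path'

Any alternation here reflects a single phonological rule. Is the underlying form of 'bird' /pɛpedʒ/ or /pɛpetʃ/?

'bird' shows [dʒ] ~ [tʃ] at the end of the stem ([pɛpedʒo] vs [pɛpetʃ]).
Compare 'blood', with invariant [tʃ] in [pasatʃo] and [pasatʃ]: an analysis with underlying /tʃ/ and a rule producing [dʒ] before the CAUS suffix would wrongly predict alternation here too.
The alternation reflects word-final obstruent devoicing: voiced obstruents become voiceless word-finally. /dʒ/ is underlying.

/pɛpedʒ/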